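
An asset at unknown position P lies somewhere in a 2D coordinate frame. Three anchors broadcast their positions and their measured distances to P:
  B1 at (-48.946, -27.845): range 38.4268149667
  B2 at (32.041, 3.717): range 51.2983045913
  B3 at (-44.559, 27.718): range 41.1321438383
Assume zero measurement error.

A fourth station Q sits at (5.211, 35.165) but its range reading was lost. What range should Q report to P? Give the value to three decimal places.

46.044

eq1: (x + 48.946)² + (y + 27.845)² = 38.4268149667²
eq2: (x − 32.041)² + (y − 3.717)² = 51.2983045913²
eq3: (x + 44.559)² + (y − 27.718)² = 41.1321438383²
eq2−eq3, eq2−eq1 (x²,y² cancel):
  -153.200·x + 48.002·y = 2653.013032
  -161.974·x − 63.124·y = 3285.509116
det = -153.200·-63.124 − 48.002·-161.974 = 17445.672748
x = (2653.013032·-63.124 − 48.002·3285.509116) / 17445.672748 = -18.639568
y = (-153.200·3285.509116 − 2653.013032·-161.974) / 17445.672748 = -4.220007
|P − Q| = √((-18.639568 − 5.211)² + (-4.220007 − 35.165)²) = 46.043766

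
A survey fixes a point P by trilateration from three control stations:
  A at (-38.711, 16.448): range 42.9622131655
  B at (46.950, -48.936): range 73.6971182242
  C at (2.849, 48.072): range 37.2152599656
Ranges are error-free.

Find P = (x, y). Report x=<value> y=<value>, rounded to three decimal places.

x=3.888 y=10.871

eq1: (x + 38.711)² + (y − 16.448)² = 42.9622131655²
eq2: (x − 46.950)² + (y + 48.936)² = 73.6971182242²
eq3: (x − 2.849)² + (y − 48.072)² = 37.2152599656²
eq3−eq2, eq3−eq1 (x²,y² cancel):
  88.202·x − 194.016·y = -1766.289049
  -83.120·x − 63.248·y = -1010.731946
det = 88.202·-63.248 − -194.016·-83.120 = -21705.210016
x = (-1766.289049·-63.248 − -194.016·-1010.731946) / -21705.210016 = 3.887726
y = (88.202·-1010.731946 − -1766.289049·-83.120) / -21705.210016 = 10.871239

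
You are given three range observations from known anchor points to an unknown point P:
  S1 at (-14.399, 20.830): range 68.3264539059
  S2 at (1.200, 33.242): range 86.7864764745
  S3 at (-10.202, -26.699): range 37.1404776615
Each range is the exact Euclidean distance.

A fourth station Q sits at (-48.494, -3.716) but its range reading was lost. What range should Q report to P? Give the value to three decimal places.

36.876

eq1: (x + 14.399)² + (y − 20.830)² = 68.3264539059²
eq2: (x − 1.200)² + (y − 33.242)² = 86.7864764745²
eq3: (x + 10.202)² + (y + 26.699)² = 37.1404776615²
eq2−eq3, eq2−eq1 (x²,y² cancel):
  -22.804·x − 119.882·y = 5862.924259
  -31.198·x − 24.824·y = 2398.137733
det = -22.804·-24.824 − -119.882·-31.198 = -3173.992140
x = (5862.924259·-24.824 − -119.882·2398.137733) / -3173.992140 = -44.723588
y = (-22.804·2398.137733 − 5862.924259·-31.198) / -3173.992140 = -40.398455
|P − Q| = √((-44.723588 − -48.494)² + (-40.398455 − -3.716)²) = 36.875717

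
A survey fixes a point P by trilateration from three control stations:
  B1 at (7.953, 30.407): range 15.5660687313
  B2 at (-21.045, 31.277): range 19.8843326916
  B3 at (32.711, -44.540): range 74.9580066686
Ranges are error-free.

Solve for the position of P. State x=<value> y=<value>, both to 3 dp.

eq1: (x − 7.953)² + (y − 30.407)² = 15.5660687313²
eq2: (x + 21.045)² + (y − 31.277)² = 19.8843326916²
eq3: (x − 32.711)² + (y + 44.540)² = 74.9580066686²
eq3−eq2, eq3−eq1 (x²,y² cancel):
  -107.512·x + 151.634·y = 3590.637710
  -49.516·x + 149.894·y = 3310.415005
det = -107.512·149.894 − 151.634·-49.516 = -8607.094584
x = (3590.637710·149.894 − 151.634·3310.415005) / -8607.094584 = -4.210896
y = (-107.512·3310.415005 − 3590.637710·-49.516) / -8607.094584 = 20.694012

x=-4.211 y=20.694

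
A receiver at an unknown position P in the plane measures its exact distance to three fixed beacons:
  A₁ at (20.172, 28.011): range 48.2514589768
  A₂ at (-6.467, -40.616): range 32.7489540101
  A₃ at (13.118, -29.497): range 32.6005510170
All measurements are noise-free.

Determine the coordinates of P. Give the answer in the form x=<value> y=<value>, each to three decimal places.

x=-11.631 y=-8.277

eq1: (x − 20.172)² + (y − 28.011)² = 48.2514589768²
eq2: (x + 6.467)² + (y + 40.616)² = 32.7489540101²
eq3: (x − 13.118)² + (y + 29.497)² = 32.6005510170²
eq1−eq3, eq1−eq2 (x²,y² cancel):
  -14.108·x − 115.016·y = 1116.036595
  -53.278·x − 137.254·y = 1755.665145
det = -14.108·-137.254 − -115.016·-53.278 = -4191.443016
x = (1116.036595·-137.254 − -115.016·1755.665145) / -4191.443016 = -11.630623
y = (-14.108·1755.665145 − 1116.036595·-53.278) / -4191.443016 = -8.276690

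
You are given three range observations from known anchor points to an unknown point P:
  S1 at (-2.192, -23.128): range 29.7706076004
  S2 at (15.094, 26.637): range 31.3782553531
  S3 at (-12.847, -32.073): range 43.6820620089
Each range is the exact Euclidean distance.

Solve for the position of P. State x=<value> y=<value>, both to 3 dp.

eq1: (x + 2.192)² + (y + 23.128)² = 29.7706076004²
eq2: (x − 15.094)² + (y − 26.637)² = 31.3782553531²
eq3: (x + 12.847)² + (y + 32.073)² = 43.6820620089²
eq3−eq2, eq3−eq1 (x²,y² cancel):
  55.882·x + 117.420·y = 667.163499
  21.310·x + 17.890·y = 367.819974
det = 55.882·17.890 − 117.420·21.310 = -1502.491220
x = (667.163499·17.890 − 117.420·367.819974) / -1502.491220 = 20.801364
y = (55.882·367.819974 − 667.163499·21.310) / -1502.491220 = -4.217836

x=20.801 y=-4.218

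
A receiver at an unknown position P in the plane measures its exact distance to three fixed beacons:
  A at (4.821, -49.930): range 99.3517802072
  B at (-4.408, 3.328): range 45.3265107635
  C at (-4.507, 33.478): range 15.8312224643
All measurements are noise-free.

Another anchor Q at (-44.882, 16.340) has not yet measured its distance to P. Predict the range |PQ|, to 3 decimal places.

47.257

eq1: (x − 4.821)² + (y + 49.930)² = 99.3517802072²
eq2: (x + 4.408)² + (y − 3.328)² = 45.3265107635²
eq3: (x + 4.507)² + (y − 33.478)² = 15.8312224643²
eq3−eq2, eq3−eq1 (x²,y² cancel):
  0.198·x − 60.300·y = -2914.448458
  18.656·x − 166.816·y = -8244.991218
det = 0.198·-166.816 − -60.300·18.656 = 1091.927232
x = (-2914.448458·-166.816 − -60.300·-8244.991218) / 1091.927232 = -10.070576
y = (0.198·-8244.991218 − -2914.448458·18.656) / 1091.927232 = 48.299411
|P − Q| = √((-10.070576 − -44.882)² + (48.299411 − 16.340)²) = 47.257160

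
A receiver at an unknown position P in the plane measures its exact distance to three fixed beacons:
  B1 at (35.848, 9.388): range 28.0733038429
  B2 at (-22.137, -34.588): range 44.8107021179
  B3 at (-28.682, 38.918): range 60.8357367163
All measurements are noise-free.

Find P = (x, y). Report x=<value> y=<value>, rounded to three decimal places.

eq1: (x − 35.848)² + (y − 9.388)² = 28.0733038429²
eq2: (x + 22.137)² + (y + 34.588)² = 44.8107021179²
eq3: (x + 28.682)² + (y − 38.918)² = 60.8357367163²
eq2−eq1, eq2−eq3 (x²,y² cancel):
  115.970·x + 87.952·y = 906.725771
  -13.090·x + 147.012·y = -1042.096503
det = 115.970·147.012 − 87.952·-13.090 = 18200.273320
x = (906.725771·147.012 − 87.952·-1042.096503) / 18200.273320 = 12.359927
y = (115.970·-1042.096503 − 906.725771·-13.090) / 18200.273320 = -5.987981

x=12.360 y=-5.988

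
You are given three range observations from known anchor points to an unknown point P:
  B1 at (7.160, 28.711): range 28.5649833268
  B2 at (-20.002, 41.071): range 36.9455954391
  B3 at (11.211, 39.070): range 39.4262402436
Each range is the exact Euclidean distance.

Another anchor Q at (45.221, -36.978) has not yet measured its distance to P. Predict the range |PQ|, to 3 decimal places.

69.450

eq1: (x − 7.160)² + (y − 28.711)² = 28.5649833268²
eq2: (x + 20.002)² + (y − 41.071)² = 36.9455954391²
eq3: (x − 11.211)² + (y − 39.070)² = 39.4262402436²
eq1−eq3, eq1−eq2 (x²,y² cancel):
  8.102·x + 20.718·y = 38.094153
  -54.324·x + 24.720·y = 662.301174
det = 8.102·24.720 − 20.718·-54.324 = 1325.766072
x = (38.094153·24.720 − 20.718·662.301174) / 1325.766072 = -9.639610
y = (8.102·662.301174 − 38.094153·-54.324) / 1325.766072 = 5.608373
|P − Q| = √((-9.639610 − 45.221)² + (5.608373 − -36.978)²) = 69.449879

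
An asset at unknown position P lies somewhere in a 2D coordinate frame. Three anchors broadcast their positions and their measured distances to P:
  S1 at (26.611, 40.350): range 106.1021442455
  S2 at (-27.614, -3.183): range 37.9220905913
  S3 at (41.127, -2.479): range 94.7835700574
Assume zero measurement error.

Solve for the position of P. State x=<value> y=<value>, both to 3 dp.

x=-47.797 y=-35.288

eq1: (x − 26.611)² + (y − 40.350)² = 106.1021442455²
eq2: (x + 27.614)² + (y + 3.183)² = 37.9220905913²
eq3: (x − 41.127)² + (y + 2.479)² = 94.7835700574²
eq2−eq3, eq2−eq1 (x²,y² cancel):
  137.482·x + 1.408·y = -6620.929113
  108.450·x + 87.066·y = -8255.976723
det = 137.482·87.066 − 1.408·108.450 = 11817.310212
x = (-6620.929113·87.066 − 1.408·-8255.976723) / 11817.310212 = -47.797120
y = (137.482·-8255.976723 − -6620.929113·108.450) / 11817.310212 = -35.287931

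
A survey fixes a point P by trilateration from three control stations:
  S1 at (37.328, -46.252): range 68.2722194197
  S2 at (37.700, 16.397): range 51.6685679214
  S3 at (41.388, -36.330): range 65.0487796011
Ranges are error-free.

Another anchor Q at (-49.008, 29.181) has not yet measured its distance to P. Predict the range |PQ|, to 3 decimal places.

46.599

eq1: (x − 37.328)² + (y + 46.252)² = 68.2722194197²
eq2: (x − 37.700)² + (y − 16.397)² = 51.6685679214²
eq3: (x − 41.388)² + (y + 36.330)² = 65.0487796011²
eq1−eq2, eq1−eq3 (x²,y² cancel):
  0.744·x + 125.298·y = 148.979554
  8.120·x + 19.844·y = -70.039427
det = 0.744·19.844 − 125.298·8.120 = -1002.655824
x = (148.979554·19.844 − 125.298·-70.039427) / -1002.655824 = -11.701074
y = (0.744·-70.039427 − 148.979554·8.120) / -1002.655824 = 1.258481
|P − Q| = √((-11.701074 − -49.008)² + (1.258481 − 29.181)²) = 46.599075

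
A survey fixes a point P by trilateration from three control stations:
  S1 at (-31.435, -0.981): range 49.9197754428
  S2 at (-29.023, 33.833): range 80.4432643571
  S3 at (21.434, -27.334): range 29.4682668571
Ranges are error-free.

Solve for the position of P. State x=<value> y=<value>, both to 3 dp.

eq1: (x + 31.435)² + (y + 0.981)² = 49.9197754428²
eq2: (x + 29.023)² + (y − 33.833)² = 80.4432643571²
eq3: (x − 21.434)² + (y + 27.334)² = 29.4682668571²
eq3−eq2, eq3−eq1 (x²,y² cancel):
  -100.914·x + 122.334·y = -4822.297523
  -105.738·x + 52.706·y = -1841.047555
det = -100.914·52.706 − 122.334·-105.738 = 7616.579208
x = (-4822.297523·52.706 − 122.334·-1841.047555) / 7616.579208 = -3.799777
y = (-100.914·-1841.047555 − -4822.297523·-105.738) / 7616.579208 = -42.553568

x=-3.800 y=-42.554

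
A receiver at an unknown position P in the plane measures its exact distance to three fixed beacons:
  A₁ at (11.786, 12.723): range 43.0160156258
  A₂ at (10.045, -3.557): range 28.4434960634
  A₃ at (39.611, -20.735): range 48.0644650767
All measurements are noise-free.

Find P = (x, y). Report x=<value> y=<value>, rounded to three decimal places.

x=-8.231 y=-25.352

eq1: (x − 11.786)² + (y − 12.723)² = 43.0160156258²
eq2: (x − 10.045)² + (y + 3.557)² = 28.4434960634²
eq3: (x − 39.611)² + (y + 20.735)² = 48.0644650767²
eq2−eq1, eq2−eq3 (x²,y² cancel):
  3.482·x + 32.560·y = -854.114881
  59.132·x − 34.356·y = 384.256937
det = 3.482·-34.356 − 32.560·59.132 = -2044.965512
x = (-854.114881·-34.356 − 32.560·384.256937) / -2044.965512 = -8.231222
y = (3.482·384.256937 − -854.114881·59.132) / -2044.965512 = -25.351774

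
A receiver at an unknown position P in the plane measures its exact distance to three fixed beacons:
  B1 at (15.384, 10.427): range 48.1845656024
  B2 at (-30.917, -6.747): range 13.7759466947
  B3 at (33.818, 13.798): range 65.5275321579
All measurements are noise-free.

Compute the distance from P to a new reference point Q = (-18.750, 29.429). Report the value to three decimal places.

47.900

eq1: (x − 15.384)² + (y − 10.427)² = 48.1845656024²
eq2: (x + 30.917)² + (y + 6.747)² = 13.7759466947²
eq3: (x − 33.818)² + (y − 13.798)² = 65.5275321579²
eq1−eq2, eq1−eq3 (x²,y² cancel):
  -92.602·x − 34.348·y = 2787.968768
  36.868·x + 6.742·y = -983.452965
det = -92.602·6.742 − -34.348·36.868 = 642.019380
x = (2787.968768·6.742 − -34.348·-983.452965) / 642.019380 = -23.337546
y = (-92.602·-983.452965 − 2787.968768·36.868) / 642.019380 = -18.250416
|P − Q| = √((-23.337546 − -18.750)² + (-18.250416 − 29.429)²) = 47.899607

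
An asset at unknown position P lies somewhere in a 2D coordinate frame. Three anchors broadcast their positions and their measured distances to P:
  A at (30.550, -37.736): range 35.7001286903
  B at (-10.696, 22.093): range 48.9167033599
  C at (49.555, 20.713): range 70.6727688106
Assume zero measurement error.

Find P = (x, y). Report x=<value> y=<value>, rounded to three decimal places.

eq1: (x − 30.550)² + (y + 37.736)² = 35.7001286903²
eq2: (x + 10.696)² + (y − 22.093)² = 48.9167033599²
eq3: (x − 49.555)² + (y − 20.713)² = 70.6727688106²
eq1−eq3, eq1−eq2 (x²,y² cancel):
  38.010·x + 116.898·y = -3192.722865
  -82.492·x + 119.658·y = -2873.147810
det = 38.010·119.658 − 116.898·-82.492 = 14191.350396
x = (-3192.722865·119.658 − 116.898·-2873.147810) / 14191.350396 = -3.253362
y = (38.010·-2873.147810 − -3192.722865·-82.492) / 14191.350396 = -26.254192

x=-3.253 y=-26.254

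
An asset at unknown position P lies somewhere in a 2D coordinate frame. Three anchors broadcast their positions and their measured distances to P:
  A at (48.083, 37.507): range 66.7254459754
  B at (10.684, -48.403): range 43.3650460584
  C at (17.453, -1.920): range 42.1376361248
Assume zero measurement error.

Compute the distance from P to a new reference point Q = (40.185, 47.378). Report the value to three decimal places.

77.152

eq1: (x − 48.083)² + (y − 37.507)² = 66.7254459754²
eq2: (x − 10.684)² + (y + 48.403)² = 43.3650460584²
eq3: (x − 17.453)² + (y + 1.920)² = 42.1376361248²
eq2−eq3, eq2−eq1 (x²,y² cancel):
  13.538·x + 92.966·y = -2043.757815
  74.798·x + 171.820·y = -1310.006248
det = 13.538·171.820 − 92.966·74.798 = -4627.571708
x = (-2043.757815·171.820 − 92.966·-1310.006248) / -4627.571708 = 49.566477
y = (13.538·-1310.006248 − -2043.757815·74.798) / -4627.571708 = -29.201953
|P − Q| = √((49.566477 − 40.185)² + (-29.201953 − 47.378)²) = 77.152455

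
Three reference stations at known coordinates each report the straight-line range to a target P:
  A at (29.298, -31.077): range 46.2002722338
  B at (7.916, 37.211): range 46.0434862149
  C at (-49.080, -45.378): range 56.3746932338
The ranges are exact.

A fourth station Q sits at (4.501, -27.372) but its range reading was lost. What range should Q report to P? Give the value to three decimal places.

25.780

eq1: (x − 29.298)² + (y + 31.077)² = 46.2002722338²
eq2: (x − 7.916)² + (y − 37.211)² = 46.0434862149²
eq3: (x + 49.080)² + (y + 45.378)² = 56.3746932338²
eq3−eq1, eq3−eq2 (x²,y² cancel):
  156.756·x + 28.602·y = -1600.215668
  113.992·x + 165.178·y = -1962.584293
det = 156.756·165.178 − 28.602·113.992 = 22632.243384
x = (-1600.215668·165.178 − 28.602·-1962.584293) / 22632.243384 = -9.198672
y = (156.756·-1962.584293 − -1600.215668·113.992) / 22632.243384 = -5.533481
|P − Q| = √((-9.198672 − 4.501)² + (-5.533481 − -27.372)²) = 25.779875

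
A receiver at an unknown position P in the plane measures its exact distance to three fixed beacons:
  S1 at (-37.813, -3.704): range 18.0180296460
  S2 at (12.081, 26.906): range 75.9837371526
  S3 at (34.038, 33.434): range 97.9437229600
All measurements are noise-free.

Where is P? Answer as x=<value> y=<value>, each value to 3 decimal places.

eq1: (x + 37.813)² + (y + 3.704)² = 18.0180296460²
eq2: (x − 12.081)² + (y − 26.906)² = 75.9837371526²
eq3: (x − 34.038)² + (y − 33.434)² = 97.9437229600²
eq1−eq2, eq1−eq3 (x²,y² cancel):
  99.788·x + 61.220·y = -6022.538107
  143.702·x + 74.276·y = -8435.448260
det = 99.788·74.276 − 61.220·143.702 = -1385.582952
x = (-6022.538107·74.276 − 61.220·-8435.448260) / -1385.582952 = -49.862119
y = (99.788·-8435.448260 − -6022.538107·143.702) / -1385.582952 = -17.100571

x=-49.862 y=-17.101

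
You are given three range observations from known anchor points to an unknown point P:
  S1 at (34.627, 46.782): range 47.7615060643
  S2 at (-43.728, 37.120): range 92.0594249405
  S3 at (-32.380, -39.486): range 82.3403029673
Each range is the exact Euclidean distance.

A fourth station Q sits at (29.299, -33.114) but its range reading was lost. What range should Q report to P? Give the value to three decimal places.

eq1: (x − 34.627)² + (y − 46.782)² = 47.7615060643²
eq2: (x + 43.728)² + (y − 37.120)² = 92.0594249405²
eq3: (x + 32.380)² + (y + 39.486)² = 82.3403029673²
eq1−eq3, eq1−eq2 (x²,y² cancel):
  -134.014·x − 172.536·y = -5278.740088
  -156.710·x − 19.324·y = -6291.328528
det = -134.014·-19.324 − -172.536·-156.710 = -24448.430024
x = (-5278.740088·-19.324 − -172.536·-6291.328528) / -24448.430024 = 40.226480
y = (-134.014·-6291.328528 − -5278.740088·-156.710) / -24448.430024 = -0.650133
|P − Q| = √((40.226480 − 29.299)² + (-0.650133 − -33.114)²) = 34.253649

34.254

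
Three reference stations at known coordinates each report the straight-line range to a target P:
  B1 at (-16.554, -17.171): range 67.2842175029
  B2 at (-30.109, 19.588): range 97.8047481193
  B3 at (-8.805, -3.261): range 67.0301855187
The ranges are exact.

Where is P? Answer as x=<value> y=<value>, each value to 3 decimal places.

eq1: (x + 16.554)² + (y + 17.171)² = 67.2842175029²
eq2: (x + 30.109)² + (y − 19.588)² = 97.8047481193²
eq3: (x + 8.805)² + (y + 3.261)² = 67.0301855187²
eq3−eq1, eq3−eq2 (x²,y² cancel):
  -15.498·x − 27.820·y = 446.595857
  -42.608·x + 45.698·y = -3870.643505
det = -15.498·45.698 − -27.820·-42.608 = -1893.582164
x = (446.595857·45.698 − -27.820·-3870.643505) / -1893.582164 = 46.088713
y = (-15.498·-3870.643505 − 446.595857·-42.608) / -1893.582164 = -41.728207

x=46.089 y=-41.728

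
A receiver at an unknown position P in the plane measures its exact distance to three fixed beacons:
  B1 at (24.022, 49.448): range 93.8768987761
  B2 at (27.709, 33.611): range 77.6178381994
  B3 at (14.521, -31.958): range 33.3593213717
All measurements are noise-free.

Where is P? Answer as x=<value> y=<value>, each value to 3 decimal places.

x=46.421 y=-41.718

eq1: (x − 24.022)² + (y − 49.448)² = 93.8768987761²
eq2: (x − 27.709)² + (y − 33.611)² = 77.6178381994²
eq3: (x − 14.521)² + (y + 31.958)² = 33.3593213717²
eq3−eq2, eq3−eq1 (x²,y² cancel):
  26.376·x + 131.138·y = -4246.369687
  19.002·x + 162.812·y = -5910.039818
det = 26.376·162.812 − 131.138·19.002 = 1802.445036
x = (-4246.369687·162.812 − 131.138·-5910.039818) / 1802.445036 = 46.420755
y = (26.376·-5910.039818 − -4246.369687·19.002) / 1802.445036 = -41.717607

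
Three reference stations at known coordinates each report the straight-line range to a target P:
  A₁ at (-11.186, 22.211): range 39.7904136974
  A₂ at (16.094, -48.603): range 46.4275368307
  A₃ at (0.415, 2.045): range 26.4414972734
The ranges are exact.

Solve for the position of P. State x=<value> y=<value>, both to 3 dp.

x=-17.922 y=-17.005

eq1: (x + 11.186)² + (y − 22.211)² = 39.7904136974²
eq2: (x − 16.094)² + (y + 48.603)² = 46.4275368307²
eq3: (x − 0.415)² + (y − 2.045)² = 26.4414972734²
eq1−eq2, eq1−eq3 (x²,y² cancel):
  54.560·x − 141.628·y = 1430.574174
  23.202·x − 40.332·y = 270.023377
det = 54.560·-40.332 − -141.628·23.202 = 1085.538936
x = (1430.574174·-40.332 − -141.628·270.023377) / 1085.538936 = -17.922017
y = (54.560·270.023377 − 1430.574174·23.202) / 1085.538936 = -17.005108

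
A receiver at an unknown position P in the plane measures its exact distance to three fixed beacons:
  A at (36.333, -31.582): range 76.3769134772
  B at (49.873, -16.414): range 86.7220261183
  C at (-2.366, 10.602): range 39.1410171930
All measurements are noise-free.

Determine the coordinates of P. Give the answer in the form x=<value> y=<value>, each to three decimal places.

x=-36.493 y=-8.565

eq1: (x − 36.333)² + (y + 31.582)² = 76.3769134772²
eq2: (x − 49.873)² + (y + 16.414)² = 86.7220261183²
eq3: (x + 2.366)² + (y − 10.602)² = 39.1410171930²
eq2−eq1, eq2−eq3 (x²,y² cancel):
  -27.080·x − 30.336·y = 1248.050990
  -104.478·x + 54.032·y = 3349.955422
det = -27.080·54.032 − -30.336·-104.478 = -4632.631168
x = (1248.050990·54.032 − -30.336·3349.955422) / -4632.631168 = -36.493071
y = (-27.080·3349.955422 − 1248.050990·-104.478) / -4632.631168 = -8.564696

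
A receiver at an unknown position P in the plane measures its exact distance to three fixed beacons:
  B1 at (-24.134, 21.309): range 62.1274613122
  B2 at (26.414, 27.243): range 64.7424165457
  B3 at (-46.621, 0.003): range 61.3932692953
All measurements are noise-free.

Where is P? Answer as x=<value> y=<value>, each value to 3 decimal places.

x=4.669 y=-33.738

eq1: (x + 24.134)² + (y − 21.309)² = 62.1274613122²
eq2: (x − 26.414)² + (y − 27.243)² = 64.7424165457²
eq3: (x + 46.621)² + (y − 0.003)² = 61.3932692953²
eq2−eq1, eq2−eq3 (x²,y² cancel):
  -101.096·x − 11.868·y = -71.597957
  -146.070·x − 54.480·y = 1156.084190
det = -101.096·-54.480 − -11.868·-146.070 = 3774.151320
x = (-71.597957·-54.480 − -11.868·1156.084190) / 3774.151320 = 4.668881
y = (-101.096·1156.084190 − -71.597957·-146.070) / 3774.151320 = -33.738393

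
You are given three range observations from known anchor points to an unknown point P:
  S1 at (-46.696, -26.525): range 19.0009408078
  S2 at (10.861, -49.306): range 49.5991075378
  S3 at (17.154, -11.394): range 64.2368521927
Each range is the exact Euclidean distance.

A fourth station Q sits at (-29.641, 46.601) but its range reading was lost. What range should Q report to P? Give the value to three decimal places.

90.651

eq1: (x + 46.696)² + (y + 26.525)² = 19.0009408078²
eq2: (x − 10.861)² + (y + 49.306)² = 49.5991075378²
eq3: (x − 17.154)² + (y + 11.394)² = 64.2368521927²
eq1−eq3, eq1−eq2 (x²,y² cancel):
  127.700·x + 30.262·y = -6225.346517
  115.114·x − 45.562·y = -2434.084801
det = 127.700·-45.562 − 30.262·115.114 = -9301.847268
x = (-6225.346517·-45.562 − 30.262·-2434.084801) / -9301.847268 = -38.411673
y = (127.700·-2434.084801 − -6225.346517·115.114) / -9301.847268 = -43.624873
|P − Q| = √((-38.411673 − -29.641)² + (-43.624873 − 46.601)²) = 90.651161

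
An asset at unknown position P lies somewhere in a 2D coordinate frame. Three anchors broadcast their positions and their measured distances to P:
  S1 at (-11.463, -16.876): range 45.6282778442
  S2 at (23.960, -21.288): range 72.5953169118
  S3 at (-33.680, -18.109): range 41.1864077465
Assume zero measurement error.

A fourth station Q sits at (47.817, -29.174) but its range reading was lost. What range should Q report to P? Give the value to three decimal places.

96.659

eq1: (x + 11.463)² + (y + 16.876)² = 45.6282778442²
eq2: (x − 23.960)² + (y + 21.288)² = 72.5953169118²
eq3: (x + 33.680)² + (y + 18.109)² = 41.1864077465²
eq2−eq1, eq2−eq3 (x²,y² cancel):
  -70.846·x + 8.824·y = 2577.079499
  -115.280·x + 6.358·y = 4008.777591
det = -70.846·6.358 − 8.824·-115.280 = 566.791852
x = (2577.079499·6.358 − 8.824·4008.777591) / 566.791852 = -33.501508
y = (-70.846·4008.777591 − 2577.079499·-115.280) / 566.791852 = 23.077021
|P − Q| = √((-33.501508 − 47.817)² + (23.077021 − -29.174)²) = 96.658518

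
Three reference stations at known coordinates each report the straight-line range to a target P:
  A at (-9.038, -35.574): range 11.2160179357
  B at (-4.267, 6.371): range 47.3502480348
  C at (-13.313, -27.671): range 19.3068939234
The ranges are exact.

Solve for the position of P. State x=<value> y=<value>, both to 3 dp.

eq1: (x + 9.038)² + (y + 35.574)² = 11.2160179357²
eq2: (x + 4.267)² + (y − 6.371)² = 47.3502480348²
eq3: (x + 13.313)² + (y + 27.671)² = 19.3068939234²
eq2−eq1, eq2−eq3 (x²,y² cancel):
  -9.542·x − 83.890·y = 3404.644921
  -18.092·x − 68.084·y = 2753.413116
det = -9.542·-68.084 − -83.890·-18.092 = -868.080352
x = (3404.644921·-68.084 − -83.890·2753.413116) / -868.080352 = 0.942330
y = (-9.542·2753.413116 − 3404.644921·-18.092) / -868.080352 = -40.691818

x=0.942 y=-40.692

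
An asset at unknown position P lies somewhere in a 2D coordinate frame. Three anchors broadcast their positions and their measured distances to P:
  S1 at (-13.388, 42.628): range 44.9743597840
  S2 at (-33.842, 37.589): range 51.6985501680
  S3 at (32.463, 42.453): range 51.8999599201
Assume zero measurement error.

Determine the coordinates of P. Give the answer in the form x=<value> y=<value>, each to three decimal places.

x=2.060 y=0.390

eq1: (x + 13.388)² + (y − 42.628)² = 44.9743597840²
eq2: (x + 33.842)² + (y − 37.589)² = 51.6985501680²
eq3: (x − 32.463)² + (y − 42.453)² = 51.8999599201²
eq2−eq3, eq2−eq1 (x²,y² cancel):
  132.610·x + 9.728·y = 277.023943
  40.908·x + 10.078·y = 88.218094
det = 132.610·10.078 − 9.728·40.908 = 938.490556
x = (277.023943·10.078 − 9.728·88.218094) / 938.490556 = 2.060395
y = (132.610·88.218094 − 277.023943·40.908) / 938.490556 = 0.390101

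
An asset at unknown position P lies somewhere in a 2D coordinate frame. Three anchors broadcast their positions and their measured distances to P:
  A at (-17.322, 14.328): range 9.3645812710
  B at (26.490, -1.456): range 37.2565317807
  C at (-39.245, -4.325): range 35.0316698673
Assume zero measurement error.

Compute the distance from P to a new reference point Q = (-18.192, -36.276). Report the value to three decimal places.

49.291

eq1: (x + 17.322)² + (y − 14.328)² = 9.3645812710²
eq2: (x − 26.490)² + (y + 1.456)² = 37.2565317807²
eq3: (x + 39.245)² + (y + 4.325)² = 35.0316698673²
eq1−eq3, eq1−eq2 (x²,y² cancel):
  -43.846·x − 37.306·y = -85.990129
  87.624·x − 31.568·y = -1101.857010
det = -43.846·-31.568 − -37.306·87.624 = 4653.031472
x = (-85.990129·-31.568 − -37.306·-1101.857010) / 4653.031472 = -8.250823
y = (-43.846·-1101.857010 − -85.990129·87.624) / 4653.031472 = 12.002245
|P − Q| = √((-8.250823 − -18.192)² + (12.002245 − -36.276)²) = 49.291134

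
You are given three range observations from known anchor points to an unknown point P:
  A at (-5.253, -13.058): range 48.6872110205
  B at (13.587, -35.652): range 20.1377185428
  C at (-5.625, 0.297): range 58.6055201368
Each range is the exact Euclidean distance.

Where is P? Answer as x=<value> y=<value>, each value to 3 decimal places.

x=31.318 y=-45.198

eq1: (x + 5.253)² + (y + 13.058)² = 48.6872110205²
eq2: (x − 13.587)² + (y + 35.652)² = 20.1377185428²
eq3: (x + 5.625)² + (y − 0.297)² = 58.6055201368²
eq2−eq1, eq2−eq3 (x²,y² cancel):
  -37.680·x + 45.188·y = -3222.483109
  -38.424·x + 71.898·y = -4453.022121
det = -37.680·71.898 − 45.188·-38.424 = -972.812928
x = (-3222.483109·71.898 − 45.188·-4453.022121) / -972.812928 = 31.318382
y = (-37.680·-4453.022121 − -3222.483109·-38.424) / -972.812928 = -45.197983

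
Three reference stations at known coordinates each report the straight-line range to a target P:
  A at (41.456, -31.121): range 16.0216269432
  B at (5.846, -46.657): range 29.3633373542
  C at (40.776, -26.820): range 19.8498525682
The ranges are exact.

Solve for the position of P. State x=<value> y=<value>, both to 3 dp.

x=35.199 y=-45.870

eq1: (x − 41.456)² + (y + 31.121)² = 16.0216269432²
eq2: (x − 5.846)² + (y + 46.657)² = 29.3633373542²
eq3: (x − 40.776)² + (y + 26.820)² = 19.8498525682²
eq1−eq2, eq1−eq3 (x²,y² cancel):
  -71.220·x − 31.072·y = -1081.578263
  -1.360·x + 8.602·y = -442.446118
det = -71.220·8.602 − -31.072·-1.360 = -654.892360
x = (-1081.578263·8.602 − -31.072·-442.446118) / -654.892360 = 35.198795
y = (-71.220·-442.446118 − -1081.578263·-1.360) / -654.892360 = -45.870234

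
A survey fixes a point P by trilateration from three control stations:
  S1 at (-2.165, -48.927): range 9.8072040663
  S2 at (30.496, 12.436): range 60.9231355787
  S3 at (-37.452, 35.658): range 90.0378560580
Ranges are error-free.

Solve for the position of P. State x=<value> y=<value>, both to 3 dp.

x=5.854 y=-43.281

eq1: (x + 2.165)² + (y + 48.927)² = 9.8072040663²
eq2: (x − 30.496)² + (y − 12.436)² = 60.9231355787²
eq3: (x + 37.452)² + (y − 35.658)² = 90.0378560580²
eq2−eq3, eq2−eq1 (x²,y² cancel):
  -135.896·x + 46.444·y = -2805.701919
  -65.322·x − 122.726·y = 4929.325639
det = -135.896·-122.726 − 46.444·-65.322 = 19711.787464
x = (-2805.701919·-122.726 − 46.444·4929.325639) / 19711.787464 = 5.854110
y = (-135.896·4929.325639 − -2805.701919·-65.322) / 19711.787464 = -43.281194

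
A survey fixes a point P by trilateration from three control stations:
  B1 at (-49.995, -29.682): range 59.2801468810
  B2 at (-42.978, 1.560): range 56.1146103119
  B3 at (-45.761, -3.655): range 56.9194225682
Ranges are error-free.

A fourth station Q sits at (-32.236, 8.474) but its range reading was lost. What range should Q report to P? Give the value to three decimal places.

eq1: (x + 49.995)² + (y + 29.682)² = 59.2801468810²
eq2: (x + 42.978)² + (y − 1.560)² = 56.1146103119²
eq3: (x + 45.761)² + (y + 3.655)² = 56.9194225682²
eq2−eq1, eq2−eq3 (x²,y² cancel):
  -14.034·x − 62.484·y = 1165.692741
  -5.566·x − 10.430·y = 166.914887
det = -14.034·-10.430 − -62.484·-5.566 = -201.411324
x = (1165.692741·-10.430 − -62.484·166.914887) / -201.411324 = 8.582762
y = (-14.034·166.914887 − 1165.692741·-5.566) / -201.411324 = -20.583561
|P − Q| = √((8.582762 − -32.236)² + (-20.583561 − 8.474)²) = 50.105022

50.105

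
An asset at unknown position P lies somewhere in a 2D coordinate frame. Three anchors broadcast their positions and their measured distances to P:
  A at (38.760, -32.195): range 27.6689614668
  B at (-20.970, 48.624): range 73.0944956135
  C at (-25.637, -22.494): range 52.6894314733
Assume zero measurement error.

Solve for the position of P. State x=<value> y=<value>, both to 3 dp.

x=25.063 y=-8.154

eq1: (x − 38.760)² + (y + 32.195)² = 27.6689614668²
eq2: (x + 20.970)² + (y − 48.624)² = 73.0944956135²
eq3: (x + 25.637)² + (y + 22.494)² = 52.6894314733²
eq3−eq2, eq3−eq1 (x²,y² cancel):
  9.334·x + 142.236·y = -925.830629
  128.794·x − 19.402·y = 3386.224580
det = 9.334·-19.402 − 142.236·128.794 = -18500.241652
x = (-925.830629·-19.402 − 142.236·3386.224580) / -18500.241652 = 25.063460
y = (9.334·3386.224580 − -925.830629·128.794) / -18500.241652 = -8.153864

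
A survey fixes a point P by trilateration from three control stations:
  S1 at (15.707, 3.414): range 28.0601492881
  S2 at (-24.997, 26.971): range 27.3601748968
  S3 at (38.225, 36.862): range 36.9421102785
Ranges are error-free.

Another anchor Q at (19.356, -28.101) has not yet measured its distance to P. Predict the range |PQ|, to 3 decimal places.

eq1: (x − 15.707)² + (y − 3.414)² = 28.0601492881²
eq2: (x + 24.997)² + (y − 26.971)² = 27.3601748968²
eq3: (x − 38.225)² + (y − 36.862)² = 36.9421102785²
eq1−eq3, eq1−eq2 (x²,y² cancel):
  45.036·x + 66.896·y = 1984.244890
  -81.408·x + 47.114·y = 1132.712413
det = 45.036·47.114 − 66.896·-81.408 = 7567.695672
x = (1984.244890·47.114 − 66.896·1132.712413) / 7567.695672 = 2.340446
y = (45.036·1132.712413 − 1984.244890·-81.408) / 7567.695672 = 28.085993
|P − Q| = √((2.340446 − 19.356)² + (28.085993 − -28.101)²) = 58.706960

58.707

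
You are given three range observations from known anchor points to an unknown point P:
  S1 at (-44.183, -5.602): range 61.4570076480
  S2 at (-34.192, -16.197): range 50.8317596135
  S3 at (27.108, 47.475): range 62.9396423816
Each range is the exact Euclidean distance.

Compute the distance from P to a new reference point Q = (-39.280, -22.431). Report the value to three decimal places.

56.442

eq1: (x + 44.183)² + (y + 5.602)² = 61.4570076480²
eq2: (x + 34.192)² + (y + 16.197)² = 50.8317596135²
eq3: (x − 27.108)² + (y − 47.475)² = 62.9396423816²
eq2−eq1, eq2−eq3 (x²,y² cancel):
  -19.982·x + 21.190·y = -641.011784
  122.600·x + 127.344·y = 179.752818
det = -19.982·127.344 − 21.190·122.600 = -5142.481808
x = (-641.011784·127.344 − 21.190·179.752818) / -5142.481808 = 16.614151
y = (-19.982·179.752818 − -641.011784·122.600) / -5142.481808 = -14.583663
|P − Q| = √((16.614151 − -39.280)² + (-14.583663 − -22.431)²) = 56.442331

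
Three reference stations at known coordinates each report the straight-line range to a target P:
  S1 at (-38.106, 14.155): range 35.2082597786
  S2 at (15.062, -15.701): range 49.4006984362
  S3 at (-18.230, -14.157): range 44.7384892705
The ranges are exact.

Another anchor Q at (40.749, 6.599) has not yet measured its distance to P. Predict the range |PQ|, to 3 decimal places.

eq1: (x + 38.106)² + (y − 14.155)² = 35.2082597786²
eq2: (x − 15.062)² + (y + 15.701)² = 49.4006984362²
eq3: (x + 18.230)² + (y + 14.157)² = 44.7384892705²
eq2−eq3, eq2−eq1 (x²,y² cancel):
  -66.584·x + 3.088·y = 498.264888
  -106.336·x + 59.712·y = 2379.853465
det = -66.584·59.712 − 3.088·-106.336 = -3647.498240
x = (498.264888·59.712 − 3.088·2379.853465) / -3647.498240 = -6.142129
y = (-66.584·2379.853465 − 498.264888·-106.336) / -3647.498240 = 28.917538
|P − Q| = √((-6.142129 − 40.749)² + (28.917538 − 6.599)²) = 51.931639

51.932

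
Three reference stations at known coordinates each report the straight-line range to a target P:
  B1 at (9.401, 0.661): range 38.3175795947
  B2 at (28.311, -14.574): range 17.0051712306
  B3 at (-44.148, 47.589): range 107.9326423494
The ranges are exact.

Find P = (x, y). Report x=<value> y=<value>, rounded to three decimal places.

eq1: (x − 9.401)² + (y − 0.661)² = 38.3175795947²
eq2: (x − 28.311)² + (y + 14.574)² = 17.0051712306²
eq3: (x + 44.148)² + (y − 47.589)² = 107.9326423494²
eq3−eq2, eq3−eq1 (x²,y² cancel):
  144.918·x − 124.326·y = 8160.434808
  107.098·x − 93.856·y = 6056.275276
det = 144.918·-93.856 − -124.326·107.098 = -286.357860
x = (8160.434808·-93.856 − -124.326·6056.275276) / -286.357860 = 45.234622
y = (144.918·6056.275276 − 8160.434808·107.098) / -286.357860 = -12.910605

x=45.235 y=-12.911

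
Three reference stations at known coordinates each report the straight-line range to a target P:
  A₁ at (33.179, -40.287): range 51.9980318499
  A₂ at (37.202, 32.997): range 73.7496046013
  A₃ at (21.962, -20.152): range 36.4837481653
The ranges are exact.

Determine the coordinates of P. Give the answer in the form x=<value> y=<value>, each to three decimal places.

x=-14.517 y=-19.578

eq1: (x − 33.179)² + (y + 40.287)² = 51.9980318499²
eq2: (x − 37.202)² + (y − 32.997)² = 73.7496046013²
eq3: (x − 21.962)² + (y + 20.152)² = 36.4837481653²
eq1−eq2, eq1−eq3 (x²,y² cancel):
  8.046·x + 146.568·y = -2986.306460
  -22.434·x + 40.270·y = -462.724426
det = 8.046·40.270 − 146.568·-22.434 = 3612.118932
x = (-2986.306460·40.270 − 146.568·-462.724426) / 3612.118932 = -14.517232
y = (8.046·-462.724426 − -2986.306460·-22.434) / 3612.118932 = -19.577949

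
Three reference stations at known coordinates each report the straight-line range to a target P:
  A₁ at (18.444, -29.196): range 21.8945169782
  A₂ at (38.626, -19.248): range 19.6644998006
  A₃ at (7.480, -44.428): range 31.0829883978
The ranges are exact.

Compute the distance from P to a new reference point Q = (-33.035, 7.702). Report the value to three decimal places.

eq1: (x − 18.444)² + (y + 29.196)² = 21.8945169782²
eq2: (x − 38.626)² + (y + 19.248)² = 19.6644998006²
eq3: (x − 7.480)² + (y + 44.428)² = 31.0829883978²
eq1−eq3, eq1−eq2 (x²,y² cancel):
  -21.928·x − 30.464·y = 350.427738
  40.364·x + 19.896·y = 762.543149
det = -21.928·19.896 − -30.464·40.364 = 793.369408
x = (350.427738·19.896 − -30.464·762.543149) / 793.369408 = 38.068300
y = (-21.928·762.543149 − 350.427738·40.364) / 793.369408 = -38.904590
|P − Q| = √((38.068300 − -33.035)² + (-38.904590 − 7.702)²) = 85.016784

85.017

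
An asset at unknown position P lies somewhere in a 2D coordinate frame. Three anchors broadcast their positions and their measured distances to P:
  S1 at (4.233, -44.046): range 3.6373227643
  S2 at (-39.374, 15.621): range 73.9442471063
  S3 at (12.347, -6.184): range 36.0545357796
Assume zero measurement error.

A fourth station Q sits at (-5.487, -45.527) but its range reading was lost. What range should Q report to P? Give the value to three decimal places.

eq1: (x − 4.233)² + (y + 44.046)² = 3.6373227643²
eq2: (x + 39.374)² + (y − 15.621)² = 73.9442471063²
eq3: (x − 12.347)² + (y + 6.184)² = 36.0545357796²
eq1−eq2, eq1−eq3 (x²,y² cancel):
  -87.214·x + 119.334·y = -5618.162451
  16.228·x + 75.724·y = -3053.977573
det = -87.214·75.724 − 119.334·16.228 = -8540.745088
x = (-5618.162451·75.724 − 119.334·-3053.977573) / -8540.745088 = 7.140639
y = (-87.214·-3053.977573 − -5618.162451·16.228) / -8540.745088 = -41.860650
|P − Q| = √((7.140639 − -5.487)² + (-41.860650 − -45.527)²) = 13.149121

13.149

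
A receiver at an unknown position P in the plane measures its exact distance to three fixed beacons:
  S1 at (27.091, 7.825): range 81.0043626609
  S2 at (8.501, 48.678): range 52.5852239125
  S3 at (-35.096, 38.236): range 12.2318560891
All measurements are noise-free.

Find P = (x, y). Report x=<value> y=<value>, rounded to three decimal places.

eq1: (x − 27.091)² + (y − 7.825)² = 81.0043626609²
eq2: (x − 8.501)² + (y − 48.678)² = 52.5852239125²
eq3: (x + 35.096)² + (y − 38.236)² = 12.2318560891²
eq1−eq2, eq1−eq3 (x²,y² cancel):
  -37.180·x + 81.706·y = 5443.162775
  -124.374·x + 60.822·y = 8310.656473
det = -37.180·60.822 − 81.706·-124.374 = 7900.740084
x = (5443.162775·60.822 − 81.706·8310.656473) / 7900.740084 = -44.042260
y = (-37.180·8310.656473 − 5443.162775·-124.374) / 7900.740084 = 46.577626

x=-44.042 y=46.578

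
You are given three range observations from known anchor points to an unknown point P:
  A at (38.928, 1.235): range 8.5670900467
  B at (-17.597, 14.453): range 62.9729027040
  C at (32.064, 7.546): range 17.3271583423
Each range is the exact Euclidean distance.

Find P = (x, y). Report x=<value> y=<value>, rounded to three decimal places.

x=41.649 y=-6.888

eq1: (x − 38.928)² + (y − 1.235)² = 8.5670900467²
eq2: (x + 17.597)² + (y − 14.453)² = 62.9729027040²
eq3: (x − 32.064)² + (y − 7.546)² = 17.3271583423²
eq2−eq3, eq2−eq1 (x²,y² cancel):
  99.322·x − 13.814·y = 4231.854653
  113.050·x − 26.436·y = 4890.562234
det = 99.322·-26.436 − -13.814·113.050 = -1064.003692
x = (4231.854653·-26.436 − -13.814·4890.562234) / -1064.003692 = 41.649369
y = (99.322·4890.562234 − 4231.854653·113.050) / -1064.003692 = -6.888372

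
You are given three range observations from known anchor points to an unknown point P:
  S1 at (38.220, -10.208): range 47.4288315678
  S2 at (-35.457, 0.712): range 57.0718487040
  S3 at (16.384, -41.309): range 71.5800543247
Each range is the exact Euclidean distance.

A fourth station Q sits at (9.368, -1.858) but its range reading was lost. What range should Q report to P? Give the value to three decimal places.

32.320

eq1: (x − 38.220)² + (y + 10.208)² = 47.4288315678²
eq2: (x + 35.457)² + (y − 0.712)² = 57.0718487040²
eq3: (x − 16.384)² + (y + 41.309)² = 71.5800543247²
eq3−eq1, eq3−eq2 (x²,y² cancel):
  43.672·x + 62.202·y = 2464.312840
  -103.682·x + 84.042·y = 1149.345119
det = 43.672·84.042 − 62.202·-103.682 = 10119.509988
x = (2464.312840·84.042 − 62.202·1149.345119) / 10119.509988 = 13.401263
y = (43.672·1149.345119 − 2464.312840·-103.682) / 10119.509988 = 30.208882
|P − Q| = √((13.401263 − 9.368)² + (30.208882 − -1.858)²) = 32.319532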